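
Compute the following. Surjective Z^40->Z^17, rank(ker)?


rank(ker) = 40-17 = 23


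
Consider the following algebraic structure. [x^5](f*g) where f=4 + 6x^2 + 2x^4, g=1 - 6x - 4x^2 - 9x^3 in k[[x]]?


[x^5] = sum a_i*b_j, i+j=5
  6*-9=-54
  2*-6=-12
Sum=-66


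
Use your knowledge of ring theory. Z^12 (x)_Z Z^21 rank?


rank(M(x)N) = rank(M)*rank(N)
12*21 = 252


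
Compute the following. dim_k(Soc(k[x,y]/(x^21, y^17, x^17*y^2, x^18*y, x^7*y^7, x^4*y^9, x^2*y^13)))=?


Socle = ann(m) = span of standard monomials u with x*u, y*u in I (staircase corners).
Minimal generators: x^21, x^18*y, x^17*y^2, x^7*y^7, x^4*y^9, x^2*y^13, y^17
Corners: xy^16, x^3y^12, x^6y^8, x^16y^6, x^17y, x^20
Socle dim=6


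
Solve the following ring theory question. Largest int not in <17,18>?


gcd(17,18)=1 => F=ab-a-b=17*18-17-18=306-35=271


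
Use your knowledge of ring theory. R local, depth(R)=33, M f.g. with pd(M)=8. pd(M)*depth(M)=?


pd+depth=33
depth=33-8=25
pd*depth=8*25=200


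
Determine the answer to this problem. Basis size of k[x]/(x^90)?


Basis: 1,x,...,x^89
dim=90


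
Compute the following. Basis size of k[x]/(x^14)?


Basis: 1,x,...,x^13
dim=14


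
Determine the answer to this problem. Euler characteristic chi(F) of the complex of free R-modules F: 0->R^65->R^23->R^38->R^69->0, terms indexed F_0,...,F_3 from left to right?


chi = sum (-1)^i * rank:
(-1)^0*65=65
(-1)^1*23=-23
(-1)^2*38=38
(-1)^3*69=-69
chi=11


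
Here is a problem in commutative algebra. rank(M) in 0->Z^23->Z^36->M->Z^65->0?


Alt sum=0:
(-1)^0*23 + (-1)^1*36 + (-1)^2*? + (-1)^3*65=0
rank(M)=78


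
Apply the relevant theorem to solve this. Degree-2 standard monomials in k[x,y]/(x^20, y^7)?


k[x,y], I = (x^20, y^7), d = 2
Need i < 20 and d-i < 7.
Range: 0 <= i <= 2.
H(2) = 3


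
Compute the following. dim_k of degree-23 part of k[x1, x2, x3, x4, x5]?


C(d+n-1,n-1)=C(27,4)=17550


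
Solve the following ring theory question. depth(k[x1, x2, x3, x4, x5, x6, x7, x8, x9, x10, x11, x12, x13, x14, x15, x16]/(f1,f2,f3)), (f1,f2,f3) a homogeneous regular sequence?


depth(R)=16
depth(R/I)=16-3=13


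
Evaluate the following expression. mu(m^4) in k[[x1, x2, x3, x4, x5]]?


C(n+d-1,d)=C(8,4)=70


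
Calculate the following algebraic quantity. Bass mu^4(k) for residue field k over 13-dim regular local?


C(n,i)=C(13,4)=715


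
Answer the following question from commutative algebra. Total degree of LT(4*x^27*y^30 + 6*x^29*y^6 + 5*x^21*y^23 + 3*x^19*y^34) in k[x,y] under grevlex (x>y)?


LT: 4*x^27*y^30
deg_x=27, deg_y=30
Total=27+30=57


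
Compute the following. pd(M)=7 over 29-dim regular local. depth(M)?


pd+depth=depth(R)=29
depth=29-7=22


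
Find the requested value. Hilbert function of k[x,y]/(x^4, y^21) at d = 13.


k[x,y], I = (x^4, y^21), d = 13
Need i < 4 and d-i < 21.
Range: 0 <= i <= 3.
H(13) = 4


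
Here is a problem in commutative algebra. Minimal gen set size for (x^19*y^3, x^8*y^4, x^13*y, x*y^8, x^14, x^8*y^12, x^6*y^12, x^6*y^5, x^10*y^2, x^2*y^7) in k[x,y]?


Remove redundant (divisible by others).
x^19*y^3 redundant.
x^8*y^12 redundant.
x^6*y^12 redundant.
Min: x^14, x^13*y, x^10*y^2, x^8*y^4, x^6*y^5, x^2*y^7, x*y^8
Count=7


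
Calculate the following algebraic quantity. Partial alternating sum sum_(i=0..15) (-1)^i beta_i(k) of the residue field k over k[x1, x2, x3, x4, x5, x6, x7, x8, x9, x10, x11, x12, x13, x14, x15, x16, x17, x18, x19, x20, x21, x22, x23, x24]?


Koszul resolution: beta_i(k)=C(n,i), n=24
sum_(i=0..p) (-1)^i C(n,i) = (-1)^p C(n-1,p)
(-1)^15*C(23,15) = (-1)^15*490314 = -490314


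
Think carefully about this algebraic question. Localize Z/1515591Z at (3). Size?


3-primary part: 1515591=3^9*77
Size=3^9=19683


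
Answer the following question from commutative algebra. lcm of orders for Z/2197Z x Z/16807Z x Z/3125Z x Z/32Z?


Exponent = lcm of the cyclic orders; pairwise coprime => product.
13^3*7^5*5^5*2^5=2197*16807*3125*32=3692497900000


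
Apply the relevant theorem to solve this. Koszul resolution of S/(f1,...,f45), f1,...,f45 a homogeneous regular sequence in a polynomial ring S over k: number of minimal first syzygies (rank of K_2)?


Regular sequence => Koszul complex is the minimal free resolution.
Syz_1 minimally generated by Koszul relations f_i*e_j - f_j*e_i (i<j): mu(Syz_1) = beta_2 = C(m,2) = m(m-1)/2
m=45
45*44/2 = 990


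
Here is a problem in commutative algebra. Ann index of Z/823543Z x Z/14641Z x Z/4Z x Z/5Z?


Exponent = lcm of the cyclic orders; pairwise coprime => product.
7^7*11^4*2^2*5^1=823543*14641*4*5=241149861260


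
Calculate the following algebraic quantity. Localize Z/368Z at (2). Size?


2-primary part: 368=2^4*23
Size=2^4=16


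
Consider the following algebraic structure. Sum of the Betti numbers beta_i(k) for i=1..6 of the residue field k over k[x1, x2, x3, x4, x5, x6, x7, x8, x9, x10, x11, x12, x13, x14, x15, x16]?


Koszul resolution: beta_i(k)=C(n,i), n=16
C(16,1)=16, C(16,2)=120, C(16,3)=560, C(16,4)=1820, C(16,5)=4368, C(16,6)=8008
Sum=14892


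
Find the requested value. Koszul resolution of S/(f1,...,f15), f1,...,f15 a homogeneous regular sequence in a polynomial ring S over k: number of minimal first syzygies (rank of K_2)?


Regular sequence => Koszul complex is the minimal free resolution.
Syz_1 minimally generated by Koszul relations f_i*e_j - f_j*e_i (i<j): mu(Syz_1) = beta_2 = C(m,2) = m(m-1)/2
m=15
15*14/2 = 105


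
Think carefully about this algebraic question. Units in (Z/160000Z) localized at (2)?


Local ring = Z/256Z.
phi(256) = 2^7*(2-1) = 128


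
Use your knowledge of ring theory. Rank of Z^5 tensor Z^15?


rank(M(x)N) = rank(M)*rank(N)
5*15 = 75


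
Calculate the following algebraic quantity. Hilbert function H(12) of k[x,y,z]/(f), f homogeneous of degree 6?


C(14,2)-C(8,2)=91-28=63


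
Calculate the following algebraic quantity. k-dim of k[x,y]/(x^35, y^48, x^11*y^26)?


k[x,y]/I, I = (x^35, y^48, x^11*y^26)
Rect: 35x48=1680. Corner: (35-11)x(48-26)=528.
dim = 1680-528 = 1152


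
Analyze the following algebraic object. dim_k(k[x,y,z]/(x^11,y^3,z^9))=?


Basis: x^iy^jz^k, i<11,j<3,k<9
11*3*9=297


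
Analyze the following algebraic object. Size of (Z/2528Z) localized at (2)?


2-primary part: 2528=2^5*79
Size=2^5=32


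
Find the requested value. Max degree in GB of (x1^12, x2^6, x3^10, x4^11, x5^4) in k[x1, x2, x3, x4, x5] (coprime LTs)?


Pure powers, coprime LTs => already GB.
Degrees: 12, 6, 10, 11, 4
Max=12


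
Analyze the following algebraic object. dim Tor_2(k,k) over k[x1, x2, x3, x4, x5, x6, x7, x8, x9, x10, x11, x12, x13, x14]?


Koszul: C(n,i)=C(14,2)=91


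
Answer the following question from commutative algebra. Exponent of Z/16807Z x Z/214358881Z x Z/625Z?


Exponent = lcm of the cyclic orders; pairwise coprime => product.
7^5*11^8*5^4=16807*214358881*625=2251706070604375


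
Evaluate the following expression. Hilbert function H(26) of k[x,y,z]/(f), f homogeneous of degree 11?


C(28,2)-C(17,2)=378-136=242


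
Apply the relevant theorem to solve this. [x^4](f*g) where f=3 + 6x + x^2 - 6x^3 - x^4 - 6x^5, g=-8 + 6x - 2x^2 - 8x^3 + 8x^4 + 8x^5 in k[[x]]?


[x^4] = sum a_i*b_j, i+j=4
  3*8=24
  6*-8=-48
  1*-2=-2
  -6*6=-36
  -1*-8=8
Sum=-54


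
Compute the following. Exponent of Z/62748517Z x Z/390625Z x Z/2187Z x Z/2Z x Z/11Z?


Exponent = lcm of the cyclic orders; pairwise coprime => product.
13^7*5^8*3^7*2^1*11^1=62748517*390625*2187*2*11=1179328963647656250


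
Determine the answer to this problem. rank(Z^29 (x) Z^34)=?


rank(M(x)N) = rank(M)*rank(N)
29*34 = 986


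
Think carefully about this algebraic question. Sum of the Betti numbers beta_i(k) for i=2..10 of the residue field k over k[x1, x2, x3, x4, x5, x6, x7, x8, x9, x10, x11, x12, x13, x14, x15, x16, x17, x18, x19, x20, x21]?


Koszul resolution: beta_i(k)=C(n,i), n=21
C(21,2)=210, C(21,3)=1330, C(21,4)=5985, C(21,5)=20349, C(21,6)=54264, C(21,7)=116280, C(21,8)=203490, C(21,9)=293930, C(21,10)=352716
Sum=1048554


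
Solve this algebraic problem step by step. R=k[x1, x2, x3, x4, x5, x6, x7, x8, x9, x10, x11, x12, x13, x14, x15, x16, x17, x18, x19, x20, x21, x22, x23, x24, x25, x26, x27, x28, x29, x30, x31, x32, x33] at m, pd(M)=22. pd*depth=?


pd+depth=33
depth=33-22=11
pd*depth=22*11=242


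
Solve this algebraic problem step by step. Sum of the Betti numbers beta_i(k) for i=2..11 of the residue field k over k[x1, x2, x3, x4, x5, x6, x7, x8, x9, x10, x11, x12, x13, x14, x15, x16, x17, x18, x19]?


Koszul resolution: beta_i(k)=C(n,i), n=19
C(19,2)=171, C(19,3)=969, C(19,4)=3876, C(19,5)=11628, C(19,6)=27132, C(19,7)=50388, C(19,8)=75582, C(19,9)=92378, C(19,10)=92378, C(19,11)=75582
Sum=430084


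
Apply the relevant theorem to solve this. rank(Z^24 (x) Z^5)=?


rank(M(x)N) = rank(M)*rank(N)
24*5 = 120


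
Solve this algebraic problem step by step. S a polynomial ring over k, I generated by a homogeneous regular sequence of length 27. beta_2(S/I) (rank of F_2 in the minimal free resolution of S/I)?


Regular sequence => Koszul complex is the minimal free resolution.
Syz_1 minimally generated by Koszul relations f_i*e_j - f_j*e_i (i<j): mu(Syz_1) = beta_2 = C(m,2) = m(m-1)/2
m=27
27*26/2 = 351


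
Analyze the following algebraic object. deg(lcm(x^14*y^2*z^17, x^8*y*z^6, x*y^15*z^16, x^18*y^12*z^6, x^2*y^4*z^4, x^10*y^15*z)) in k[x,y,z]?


lcm = componentwise max:
x: max(14,8,1,18,2,10)=18
y: max(2,1,15,12,4,15)=15
z: max(17,6,16,6,4,1)=17
Total=18+15+17=50


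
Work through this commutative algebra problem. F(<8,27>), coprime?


gcd(8,27)=1 => F=ab-a-b=8*27-8-27=216-35=181


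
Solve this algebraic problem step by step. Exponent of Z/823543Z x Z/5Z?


Exponent = lcm of the cyclic orders; pairwise coprime => product.
7^7*5^1=823543*5=4117715


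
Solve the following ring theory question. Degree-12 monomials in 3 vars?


C(d+n-1,n-1)=C(14,2)=91


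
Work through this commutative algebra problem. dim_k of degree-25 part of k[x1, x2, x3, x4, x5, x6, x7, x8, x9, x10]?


C(d+n-1,n-1)=C(34,9)=52451256


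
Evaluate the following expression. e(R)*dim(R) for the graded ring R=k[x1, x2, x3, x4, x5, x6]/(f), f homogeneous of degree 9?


e(R)=deg(f)=9, dim(R)=6-1=5
e*dim=9*5=45


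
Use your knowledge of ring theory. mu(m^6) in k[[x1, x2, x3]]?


C(n+d-1,d)=C(8,6)=28


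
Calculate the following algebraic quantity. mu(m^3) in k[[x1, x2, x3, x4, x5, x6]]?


C(n+d-1,d)=C(8,3)=56


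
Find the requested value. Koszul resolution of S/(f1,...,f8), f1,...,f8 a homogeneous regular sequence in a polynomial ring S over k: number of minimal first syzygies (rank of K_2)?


Regular sequence => Koszul complex is the minimal free resolution.
Syz_1 minimally generated by Koszul relations f_i*e_j - f_j*e_i (i<j): mu(Syz_1) = beta_2 = C(m,2) = m(m-1)/2
m=8
8*7/2 = 28


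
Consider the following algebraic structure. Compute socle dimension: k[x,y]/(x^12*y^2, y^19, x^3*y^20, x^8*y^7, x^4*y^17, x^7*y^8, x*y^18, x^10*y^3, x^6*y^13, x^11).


Socle = ann(m) = span of standard monomials u with x*u, y*u in I (staircase corners).
Redundant generators: x^3*y^20, x^12*y^2
Minimal generators: x^11, x^10*y^3, x^8*y^7, x^7*y^8, x^6*y^13, x^4*y^17, x*y^18, y^19
Corners: y^18, x^3y^17, x^5y^16, x^6y^12, x^7y^7, x^9y^6, x^10y^2
Socle dim=7


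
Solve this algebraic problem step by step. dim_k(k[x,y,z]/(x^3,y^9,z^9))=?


Basis: x^iy^jz^k, i<3,j<9,k<9
3*9*9=243


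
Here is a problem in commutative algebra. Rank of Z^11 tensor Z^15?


rank(M(x)N) = rank(M)*rank(N)
11*15 = 165


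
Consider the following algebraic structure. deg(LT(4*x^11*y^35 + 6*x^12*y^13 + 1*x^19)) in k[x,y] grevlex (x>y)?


LT: 4*x^11*y^35
deg_x=11, deg_y=35
Total=11+35=46


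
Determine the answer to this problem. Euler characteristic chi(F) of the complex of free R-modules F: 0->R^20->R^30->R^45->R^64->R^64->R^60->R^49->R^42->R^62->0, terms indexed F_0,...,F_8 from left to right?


chi = sum (-1)^i * rank:
(-1)^0*20=20
(-1)^1*30=-30
(-1)^2*45=45
(-1)^3*64=-64
(-1)^4*64=64
(-1)^5*60=-60
(-1)^6*49=49
(-1)^7*42=-42
(-1)^8*62=62
chi=44


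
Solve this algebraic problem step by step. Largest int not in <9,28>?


gcd(9,28)=1 => F=ab-a-b=9*28-9-28=252-37=215


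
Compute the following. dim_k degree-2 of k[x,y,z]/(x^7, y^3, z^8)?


Need i<7, j<3, k<8 with i+j+k=2.
For each i, j ranges over max(0,2-i-7)..min(2,2-i):
  i=0: j in [0,2] -> 3
  i=1: j in [0,1] -> 2
  i=2: j in [0,0] -> 1
H(2) = 3+2+1 = 6


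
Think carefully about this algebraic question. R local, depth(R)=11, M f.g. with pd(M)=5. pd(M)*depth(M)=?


pd+depth=11
depth=11-5=6
pd*depth=5*6=30


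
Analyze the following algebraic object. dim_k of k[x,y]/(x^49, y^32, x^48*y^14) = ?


k[x,y]/I, I = (x^49, y^32, x^48*y^14)
Rect: 49x32=1568. Corner: (49-48)x(32-14)=18.
dim = 1568-18 = 1550


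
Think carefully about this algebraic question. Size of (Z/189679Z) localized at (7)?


7-primary part: 189679=7^4*79
Size=7^4=2401


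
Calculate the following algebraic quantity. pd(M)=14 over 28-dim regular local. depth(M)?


pd+depth=depth(R)=28
depth=28-14=14


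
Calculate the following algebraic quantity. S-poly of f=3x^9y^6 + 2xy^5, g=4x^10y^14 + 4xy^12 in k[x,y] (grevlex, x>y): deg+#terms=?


LT(f)=3x^9y^6, LT(g)=4x^10y^14
lcm(LM)=x^10y^14
S(f,g) (scaled by 12 to clear denominators) = 4xy^8*f - 3*g = 8x^2y^13 - 12xy^12
2 terms, deg 15.
15+2=17


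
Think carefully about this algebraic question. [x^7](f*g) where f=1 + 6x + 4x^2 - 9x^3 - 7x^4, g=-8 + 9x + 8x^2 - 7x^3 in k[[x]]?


[x^7] = sum a_i*b_j, i+j=7
  -7*-7=49
Sum=49


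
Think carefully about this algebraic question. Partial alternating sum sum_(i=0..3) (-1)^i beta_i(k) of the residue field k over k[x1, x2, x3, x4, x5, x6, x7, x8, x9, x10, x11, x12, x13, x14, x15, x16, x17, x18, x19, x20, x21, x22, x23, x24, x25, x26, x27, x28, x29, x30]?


Koszul resolution: beta_i(k)=C(n,i), n=30
sum_(i=0..p) (-1)^i C(n,i) = (-1)^p C(n-1,p)
(-1)^3*C(29,3) = (-1)^3*3654 = -3654


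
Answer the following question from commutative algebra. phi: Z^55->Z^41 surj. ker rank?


rank(ker) = 55-41 = 14


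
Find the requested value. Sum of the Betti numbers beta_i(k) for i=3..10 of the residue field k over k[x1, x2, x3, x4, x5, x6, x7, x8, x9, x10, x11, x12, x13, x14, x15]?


Koszul resolution: beta_i(k)=C(n,i), n=15
C(15,3)=455, C(15,4)=1365, C(15,5)=3003, C(15,6)=5005, C(15,7)=6435, C(15,8)=6435, C(15,9)=5005, C(15,10)=3003
Sum=30706


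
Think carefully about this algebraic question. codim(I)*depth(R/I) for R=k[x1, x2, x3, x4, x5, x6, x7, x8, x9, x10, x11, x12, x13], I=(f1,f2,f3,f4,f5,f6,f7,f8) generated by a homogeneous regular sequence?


codim=8, depth=dim(R/I)=13-8=5
Product=8*5=40


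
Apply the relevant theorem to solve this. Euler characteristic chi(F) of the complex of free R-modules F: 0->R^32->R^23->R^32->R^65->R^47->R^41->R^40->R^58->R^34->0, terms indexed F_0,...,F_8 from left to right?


chi = sum (-1)^i * rank:
(-1)^0*32=32
(-1)^1*23=-23
(-1)^2*32=32
(-1)^3*65=-65
(-1)^4*47=47
(-1)^5*41=-41
(-1)^6*40=40
(-1)^7*58=-58
(-1)^8*34=34
chi=-2


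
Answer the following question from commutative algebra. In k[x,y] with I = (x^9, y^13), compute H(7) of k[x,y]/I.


k[x,y], I = (x^9, y^13), d = 7
Need i < 9 and d-i < 13.
Range: 0 <= i <= 7.
H(7) = 8


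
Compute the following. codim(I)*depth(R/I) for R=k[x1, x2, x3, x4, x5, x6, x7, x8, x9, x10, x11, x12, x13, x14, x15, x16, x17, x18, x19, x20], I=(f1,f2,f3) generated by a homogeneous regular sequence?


codim=3, depth=dim(R/I)=20-3=17
Product=3*17=51


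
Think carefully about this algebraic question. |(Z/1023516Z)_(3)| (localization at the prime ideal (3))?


3-primary part: 1023516=3^9*52
Size=3^9=19683


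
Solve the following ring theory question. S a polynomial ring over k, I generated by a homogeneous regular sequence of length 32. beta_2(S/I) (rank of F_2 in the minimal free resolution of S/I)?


Regular sequence => Koszul complex is the minimal free resolution.
Syz_1 minimally generated by Koszul relations f_i*e_j - f_j*e_i (i<j): mu(Syz_1) = beta_2 = C(m,2) = m(m-1)/2
m=32
32*31/2 = 496


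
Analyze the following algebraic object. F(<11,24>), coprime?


gcd(11,24)=1 => F=ab-a-b=11*24-11-24=264-35=229


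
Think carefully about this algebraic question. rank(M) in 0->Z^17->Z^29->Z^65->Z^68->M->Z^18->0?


Alt sum=0:
(-1)^0*17 + (-1)^1*29 + (-1)^2*65 + (-1)^3*68 + (-1)^4*? + (-1)^5*18=0
rank(M)=33


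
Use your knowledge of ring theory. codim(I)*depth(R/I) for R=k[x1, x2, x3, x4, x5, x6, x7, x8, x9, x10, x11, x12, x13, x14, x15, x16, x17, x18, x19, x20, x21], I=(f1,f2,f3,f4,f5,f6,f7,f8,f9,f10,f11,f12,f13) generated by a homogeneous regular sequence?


codim=13, depth=dim(R/I)=21-13=8
Product=13*8=104


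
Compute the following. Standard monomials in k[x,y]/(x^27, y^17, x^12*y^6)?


k[x,y]/I, I = (x^27, y^17, x^12*y^6)
Rect: 27x17=459. Corner: (27-12)x(17-6)=165.
dim = 459-165 = 294


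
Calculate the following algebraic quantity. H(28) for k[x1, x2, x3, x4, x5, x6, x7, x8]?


C(d+n-1,n-1)=C(35,7)=6724520


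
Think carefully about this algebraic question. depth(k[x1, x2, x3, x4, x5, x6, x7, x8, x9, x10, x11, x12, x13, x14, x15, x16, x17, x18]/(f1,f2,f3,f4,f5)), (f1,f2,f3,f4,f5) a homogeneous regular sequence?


depth(R)=18
depth(R/I)=18-5=13


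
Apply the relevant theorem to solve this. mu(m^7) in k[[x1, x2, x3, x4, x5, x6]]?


C(n+d-1,d)=C(12,7)=792


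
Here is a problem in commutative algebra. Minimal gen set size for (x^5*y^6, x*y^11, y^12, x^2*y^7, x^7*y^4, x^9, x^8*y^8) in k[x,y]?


Remove redundant (divisible by others).
x^8*y^8 redundant.
Min: x^9, x^7*y^4, x^5*y^6, x^2*y^7, x*y^11, y^12
Count=6


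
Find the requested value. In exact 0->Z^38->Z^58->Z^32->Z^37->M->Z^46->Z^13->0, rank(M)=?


Alt sum=0:
(-1)^0*38 + (-1)^1*58 + (-1)^2*32 + (-1)^3*37 + (-1)^4*? + (-1)^5*46 + (-1)^6*13=0
rank(M)=58


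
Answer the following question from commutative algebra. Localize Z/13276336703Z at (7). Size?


7-primary part: 13276336703=7^10*47
Size=7^10=282475249


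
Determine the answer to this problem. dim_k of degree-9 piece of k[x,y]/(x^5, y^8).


k[x,y], I = (x^5, y^8), d = 9
Need i < 5 and d-i < 8.
Range: 2 <= i <= 4.
H(9) = 3


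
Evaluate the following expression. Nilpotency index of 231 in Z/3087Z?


231^k mod 3087:
k=1: 231
k=2: 882
k=3: 0
First zero at k = 3


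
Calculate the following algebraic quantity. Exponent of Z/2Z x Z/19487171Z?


Exponent = lcm of the cyclic orders; pairwise coprime => product.
2^1*11^7=2*19487171=38974342


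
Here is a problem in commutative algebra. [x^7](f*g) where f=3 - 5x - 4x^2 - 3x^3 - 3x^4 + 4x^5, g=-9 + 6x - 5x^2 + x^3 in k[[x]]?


[x^7] = sum a_i*b_j, i+j=7
  -3*1=-3
  4*-5=-20
Sum=-23


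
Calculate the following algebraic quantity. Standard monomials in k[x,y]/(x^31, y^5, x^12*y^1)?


k[x,y]/I, I = (x^31, y^5, x^12*y^1)
Rect: 31x5=155. Corner: (31-12)x(5-1)=76.
dim = 155-76 = 79


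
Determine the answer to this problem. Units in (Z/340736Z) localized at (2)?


Local ring = Z/256Z.
phi(256) = 2^7*(2-1) = 128


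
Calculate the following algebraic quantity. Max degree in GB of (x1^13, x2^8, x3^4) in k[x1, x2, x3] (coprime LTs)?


Pure powers, coprime LTs => already GB.
Degrees: 13, 8, 4
Max=13


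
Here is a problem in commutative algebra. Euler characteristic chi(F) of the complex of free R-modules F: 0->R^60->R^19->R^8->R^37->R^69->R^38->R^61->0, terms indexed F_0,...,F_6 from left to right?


chi = sum (-1)^i * rank:
(-1)^0*60=60
(-1)^1*19=-19
(-1)^2*8=8
(-1)^3*37=-37
(-1)^4*69=69
(-1)^5*38=-38
(-1)^6*61=61
chi=104


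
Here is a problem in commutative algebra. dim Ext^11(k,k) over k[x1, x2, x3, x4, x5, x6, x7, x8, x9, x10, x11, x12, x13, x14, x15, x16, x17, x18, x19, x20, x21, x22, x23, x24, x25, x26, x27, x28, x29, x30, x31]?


C(n,i)=C(31,11)=84672315


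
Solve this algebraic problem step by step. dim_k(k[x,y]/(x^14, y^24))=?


Basis: x^i*y^j, i<14, j<24
14*24=336


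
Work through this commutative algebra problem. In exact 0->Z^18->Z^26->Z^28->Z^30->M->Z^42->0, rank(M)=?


Alt sum=0:
(-1)^0*18 + (-1)^1*26 + (-1)^2*28 + (-1)^3*30 + (-1)^4*? + (-1)^5*42=0
rank(M)=52


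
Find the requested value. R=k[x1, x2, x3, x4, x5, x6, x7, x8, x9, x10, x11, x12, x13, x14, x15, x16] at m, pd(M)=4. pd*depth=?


pd+depth=16
depth=16-4=12
pd*depth=4*12=48


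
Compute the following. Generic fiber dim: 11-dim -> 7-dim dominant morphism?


dim(fiber)=dim(X)-dim(Y)=11-7=4


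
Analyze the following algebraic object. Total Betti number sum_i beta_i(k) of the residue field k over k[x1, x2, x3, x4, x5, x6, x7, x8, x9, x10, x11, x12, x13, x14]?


Koszul resolution: beta_i(k)=C(n,i), n=14
sum_i C(14,i) = 2^14 = 16384


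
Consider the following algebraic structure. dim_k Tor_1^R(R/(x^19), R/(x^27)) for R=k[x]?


Tor_1(R/I,R/J)=(I cap J)/IJ=(x^27)/(x^46)
dim=46-27=min(19,27)=19


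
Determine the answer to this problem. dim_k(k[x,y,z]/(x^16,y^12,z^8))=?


Basis: x^iy^jz^k, i<16,j<12,k<8
16*12*8=1536


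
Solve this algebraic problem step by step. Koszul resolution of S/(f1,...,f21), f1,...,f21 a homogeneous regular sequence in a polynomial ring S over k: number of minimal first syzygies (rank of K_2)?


Regular sequence => Koszul complex is the minimal free resolution.
Syz_1 minimally generated by Koszul relations f_i*e_j - f_j*e_i (i<j): mu(Syz_1) = beta_2 = C(m,2) = m(m-1)/2
m=21
21*20/2 = 210


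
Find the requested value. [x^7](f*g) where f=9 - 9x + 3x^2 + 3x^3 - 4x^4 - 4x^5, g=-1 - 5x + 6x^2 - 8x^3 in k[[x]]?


[x^7] = sum a_i*b_j, i+j=7
  -4*-8=32
  -4*6=-24
Sum=8


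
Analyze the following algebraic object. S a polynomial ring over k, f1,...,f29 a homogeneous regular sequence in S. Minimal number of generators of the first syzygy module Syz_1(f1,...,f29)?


Regular sequence => Koszul complex is the minimal free resolution.
Syz_1 minimally generated by Koszul relations f_i*e_j - f_j*e_i (i<j): mu(Syz_1) = beta_2 = C(m,2) = m(m-1)/2
m=29
29*28/2 = 406


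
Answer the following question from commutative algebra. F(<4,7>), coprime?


gcd(4,7)=1 => F=ab-a-b=4*7-4-7=28-11=17


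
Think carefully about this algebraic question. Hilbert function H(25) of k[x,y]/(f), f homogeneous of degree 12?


H(t)=d for t>=d-1.
d=12, t=25
H(25)=12


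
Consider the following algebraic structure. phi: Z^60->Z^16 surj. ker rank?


rank(ker) = 60-16 = 44


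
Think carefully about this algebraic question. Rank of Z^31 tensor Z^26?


rank(M(x)N) = rank(M)*rank(N)
31*26 = 806


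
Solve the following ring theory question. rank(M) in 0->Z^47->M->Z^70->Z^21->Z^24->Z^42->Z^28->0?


Alt sum=0:
(-1)^0*47 + (-1)^1*? + (-1)^2*70 + (-1)^3*21 + (-1)^4*24 + (-1)^5*42 + (-1)^6*28=0
rank(M)=106


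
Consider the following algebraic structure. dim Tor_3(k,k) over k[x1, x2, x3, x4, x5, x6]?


Koszul: C(n,i)=C(6,3)=20


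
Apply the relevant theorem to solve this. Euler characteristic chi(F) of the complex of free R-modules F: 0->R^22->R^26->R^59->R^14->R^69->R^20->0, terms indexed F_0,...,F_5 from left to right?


chi = sum (-1)^i * rank:
(-1)^0*22=22
(-1)^1*26=-26
(-1)^2*59=59
(-1)^3*14=-14
(-1)^4*69=69
(-1)^5*20=-20
chi=90


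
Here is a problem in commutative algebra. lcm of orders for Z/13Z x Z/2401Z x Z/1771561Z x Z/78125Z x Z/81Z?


Exponent = lcm of the cyclic orders; pairwise coprime => product.
13^1*7^4*11^6*5^7*3^4=13*2401*1771561*78125*81=349918313510390625


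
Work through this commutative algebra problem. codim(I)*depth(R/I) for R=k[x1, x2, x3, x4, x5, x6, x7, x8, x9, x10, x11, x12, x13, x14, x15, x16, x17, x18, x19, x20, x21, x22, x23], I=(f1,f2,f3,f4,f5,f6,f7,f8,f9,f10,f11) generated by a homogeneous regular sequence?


codim=11, depth=dim(R/I)=23-11=12
Product=11*12=132


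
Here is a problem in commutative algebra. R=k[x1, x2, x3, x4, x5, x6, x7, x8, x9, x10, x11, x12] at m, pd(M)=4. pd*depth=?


pd+depth=12
depth=12-4=8
pd*depth=4*8=32


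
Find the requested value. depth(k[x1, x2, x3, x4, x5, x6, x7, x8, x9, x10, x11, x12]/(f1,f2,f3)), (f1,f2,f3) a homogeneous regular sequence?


depth(R)=12
depth(R/I)=12-3=9


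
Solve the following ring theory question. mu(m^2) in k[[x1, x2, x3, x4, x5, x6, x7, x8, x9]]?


C(n+d-1,d)=C(10,2)=45


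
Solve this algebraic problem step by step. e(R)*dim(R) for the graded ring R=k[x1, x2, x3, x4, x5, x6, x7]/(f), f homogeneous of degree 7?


e(R)=deg(f)=7, dim(R)=7-1=6
e*dim=7*6=42


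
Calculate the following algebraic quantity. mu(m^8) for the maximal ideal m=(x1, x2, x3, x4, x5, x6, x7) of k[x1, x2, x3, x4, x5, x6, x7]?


Graded Nakayama: mu(m^d) = dim_k (m^d/m^(d+1)) = #degree-8 monomials in 7 vars
C(n+d-1,d)=C(14,8)=3003


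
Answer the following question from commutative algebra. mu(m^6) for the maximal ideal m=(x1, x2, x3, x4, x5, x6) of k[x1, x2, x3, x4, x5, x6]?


Graded Nakayama: mu(m^d) = dim_k (m^d/m^(d+1)) = #degree-6 monomials in 6 vars
C(n+d-1,d)=C(11,6)=462


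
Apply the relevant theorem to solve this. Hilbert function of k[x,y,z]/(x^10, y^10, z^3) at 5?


Need i<10, j<10, k<3 with i+j+k=5.
For each i, j ranges over max(0,5-i-2)..min(9,5-i):
  i=0: j in [3,5] -> 3
  i=1: j in [2,4] -> 3
  i=2: j in [1,3] -> 3
  i=3: j in [0,2] -> 3
  i=4: j in [0,1] -> 2
  i=5: j in [0,0] -> 1
H(5) = 3+3+3+3+2+1 = 15


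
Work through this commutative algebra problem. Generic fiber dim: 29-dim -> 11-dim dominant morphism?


dim(fiber)=dim(X)-dim(Y)=29-11=18


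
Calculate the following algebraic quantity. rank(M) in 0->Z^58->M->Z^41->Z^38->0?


Alt sum=0:
(-1)^0*58 + (-1)^1*? + (-1)^2*41 + (-1)^3*38=0
rank(M)=61


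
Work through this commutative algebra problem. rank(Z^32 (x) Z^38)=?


rank(M(x)N) = rank(M)*rank(N)
32*38 = 1216


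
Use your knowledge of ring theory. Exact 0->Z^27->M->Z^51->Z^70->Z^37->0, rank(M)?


Alt sum=0:
(-1)^0*27 + (-1)^1*? + (-1)^2*51 + (-1)^3*70 + (-1)^4*37=0
rank(M)=45


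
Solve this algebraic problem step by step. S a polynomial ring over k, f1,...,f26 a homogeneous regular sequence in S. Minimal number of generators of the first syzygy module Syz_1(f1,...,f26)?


Regular sequence => Koszul complex is the minimal free resolution.
Syz_1 minimally generated by Koszul relations f_i*e_j - f_j*e_i (i<j): mu(Syz_1) = beta_2 = C(m,2) = m(m-1)/2
m=26
26*25/2 = 325


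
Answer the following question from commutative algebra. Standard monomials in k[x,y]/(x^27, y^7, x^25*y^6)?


k[x,y]/I, I = (x^27, y^7, x^25*y^6)
Rect: 27x7=189. Corner: (27-25)x(7-6)=2.
dim = 189-2 = 187


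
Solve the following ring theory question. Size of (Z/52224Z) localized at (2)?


2-primary part: 52224=2^10*51
Size=2^10=1024


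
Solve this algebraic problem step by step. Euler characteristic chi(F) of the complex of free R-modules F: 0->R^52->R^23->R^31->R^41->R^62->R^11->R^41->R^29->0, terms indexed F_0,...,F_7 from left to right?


chi = sum (-1)^i * rank:
(-1)^0*52=52
(-1)^1*23=-23
(-1)^2*31=31
(-1)^3*41=-41
(-1)^4*62=62
(-1)^5*11=-11
(-1)^6*41=41
(-1)^7*29=-29
chi=82


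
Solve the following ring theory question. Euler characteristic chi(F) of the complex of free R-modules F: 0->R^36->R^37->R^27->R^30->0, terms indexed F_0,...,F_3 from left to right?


chi = sum (-1)^i * rank:
(-1)^0*36=36
(-1)^1*37=-37
(-1)^2*27=27
(-1)^3*30=-30
chi=-4


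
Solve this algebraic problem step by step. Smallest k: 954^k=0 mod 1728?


954^k mod 1728:
k=1: 954
k=2: 1188
k=3: 1512
k=4: 1296
k=5: 864
k=6: 0
First zero at k = 6


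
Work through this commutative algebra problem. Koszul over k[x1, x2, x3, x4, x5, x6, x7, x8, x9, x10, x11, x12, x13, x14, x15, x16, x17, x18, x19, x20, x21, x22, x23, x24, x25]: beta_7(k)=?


C(n,i)=C(25,7)=480700


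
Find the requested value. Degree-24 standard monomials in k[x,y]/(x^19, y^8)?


k[x,y], I = (x^19, y^8), d = 24
Need i < 19 and d-i < 8.
Range: 17 <= i <= 18.
H(24) = 2


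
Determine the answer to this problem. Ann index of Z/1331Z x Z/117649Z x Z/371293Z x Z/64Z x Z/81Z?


Exponent = lcm of the cyclic orders; pairwise coprime => product.
11^3*7^6*13^5*2^6*3^4=1331*117649*371293*64*81=301403332587284928


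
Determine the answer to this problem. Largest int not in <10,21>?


gcd(10,21)=1 => F=ab-a-b=10*21-10-21=210-31=179


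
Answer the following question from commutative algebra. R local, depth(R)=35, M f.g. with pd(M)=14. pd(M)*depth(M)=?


pd+depth=35
depth=35-14=21
pd*depth=14*21=294


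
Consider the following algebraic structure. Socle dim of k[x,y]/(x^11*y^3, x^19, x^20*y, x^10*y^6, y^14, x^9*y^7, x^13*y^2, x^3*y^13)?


Socle = ann(m) = span of standard monomials u with x*u, y*u in I (staircase corners).
Redundant generators: x^20*y
Minimal generators: x^19, x^13*y^2, x^11*y^3, x^10*y^6, x^9*y^7, x^3*y^13, y^14
Corners: x^2y^13, x^8y^12, x^9y^6, x^10y^5, x^12y^2, x^18y
Socle dim=6


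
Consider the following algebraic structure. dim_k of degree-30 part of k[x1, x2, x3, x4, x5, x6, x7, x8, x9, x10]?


C(d+n-1,n-1)=C(39,9)=211915132


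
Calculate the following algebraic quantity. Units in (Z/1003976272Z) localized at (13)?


Local ring = Z/62748517Z.
phi(62748517) = 13^6*(13-1) = 57921708


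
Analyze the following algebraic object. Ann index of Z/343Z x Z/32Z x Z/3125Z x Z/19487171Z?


Exponent = lcm of the cyclic orders; pairwise coprime => product.
7^3*2^5*5^5*11^7=343*32*3125*19487171=668409965300000


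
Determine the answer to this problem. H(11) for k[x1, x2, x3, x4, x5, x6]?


C(d+n-1,n-1)=C(16,5)=4368


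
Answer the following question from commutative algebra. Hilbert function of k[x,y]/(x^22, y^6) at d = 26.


k[x,y], I = (x^22, y^6), d = 26
Need i < 22 and d-i < 6.
Range: 21 <= i <= 21.
H(26) = 1


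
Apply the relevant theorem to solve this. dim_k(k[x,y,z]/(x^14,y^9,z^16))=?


Basis: x^iy^jz^k, i<14,j<9,k<16
14*9*16=2016


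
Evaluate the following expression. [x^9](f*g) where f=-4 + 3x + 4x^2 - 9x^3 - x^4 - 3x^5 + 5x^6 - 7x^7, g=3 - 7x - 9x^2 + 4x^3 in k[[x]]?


[x^9] = sum a_i*b_j, i+j=9
  5*4=20
  -7*-9=63
Sum=83


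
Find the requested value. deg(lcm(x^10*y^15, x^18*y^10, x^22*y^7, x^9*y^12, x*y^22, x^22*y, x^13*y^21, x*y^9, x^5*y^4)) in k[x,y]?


lcm = componentwise max:
x: max(10,18,22,9,1,22,13,1,5)=22
y: max(15,10,7,12,22,1,21,9,4)=22
Total=22+22=44


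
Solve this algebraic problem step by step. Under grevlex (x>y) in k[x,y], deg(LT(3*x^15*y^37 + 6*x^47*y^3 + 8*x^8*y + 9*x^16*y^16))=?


LT: 3*x^15*y^37
deg_x=15, deg_y=37
Total=15+37=52


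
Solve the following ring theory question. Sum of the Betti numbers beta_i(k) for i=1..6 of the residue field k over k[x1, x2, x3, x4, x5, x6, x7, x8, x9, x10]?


Koszul resolution: beta_i(k)=C(n,i), n=10
C(10,1)=10, C(10,2)=45, C(10,3)=120, C(10,4)=210, C(10,5)=252, C(10,6)=210
Sum=847


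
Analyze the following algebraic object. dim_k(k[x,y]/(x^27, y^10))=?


Basis: x^i*y^j, i<27, j<10
27*10=270


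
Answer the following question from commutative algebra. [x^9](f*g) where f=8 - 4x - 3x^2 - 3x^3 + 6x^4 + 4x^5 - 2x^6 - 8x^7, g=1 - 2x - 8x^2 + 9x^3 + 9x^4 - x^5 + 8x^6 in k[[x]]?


[x^9] = sum a_i*b_j, i+j=9
  -3*8=-24
  6*-1=-6
  4*9=36
  -2*9=-18
  -8*-8=64
Sum=52


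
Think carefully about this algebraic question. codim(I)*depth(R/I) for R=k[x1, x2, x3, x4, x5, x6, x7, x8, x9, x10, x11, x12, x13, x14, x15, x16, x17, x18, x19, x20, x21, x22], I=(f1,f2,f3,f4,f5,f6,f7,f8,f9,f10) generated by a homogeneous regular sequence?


codim=10, depth=dim(R/I)=22-10=12
Product=10*12=120


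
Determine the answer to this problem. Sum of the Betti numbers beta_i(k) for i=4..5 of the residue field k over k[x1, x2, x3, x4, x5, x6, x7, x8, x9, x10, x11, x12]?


Koszul resolution: beta_i(k)=C(n,i), n=12
C(12,4)=495, C(12,5)=792
Sum=1287


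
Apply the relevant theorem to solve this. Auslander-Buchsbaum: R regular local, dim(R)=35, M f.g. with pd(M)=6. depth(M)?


pd+depth=depth(R)=35
depth=35-6=29


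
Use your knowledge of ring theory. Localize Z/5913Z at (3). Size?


3-primary part: 5913=3^4*73
Size=3^4=81


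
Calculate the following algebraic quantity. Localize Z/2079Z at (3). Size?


3-primary part: 2079=3^3*77
Size=3^3=27


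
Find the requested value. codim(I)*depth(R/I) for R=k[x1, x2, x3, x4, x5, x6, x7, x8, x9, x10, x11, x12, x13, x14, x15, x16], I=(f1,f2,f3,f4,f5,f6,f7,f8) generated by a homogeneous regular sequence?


codim=8, depth=dim(R/I)=16-8=8
Product=8*8=64


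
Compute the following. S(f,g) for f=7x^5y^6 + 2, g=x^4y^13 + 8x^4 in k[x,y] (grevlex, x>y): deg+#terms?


LT(f)=7x^5y^6, LT(g)=x^4y^13
lcm(LM)=x^5y^13
S(f,g) (scaled by 7 to clear denominators) = y^7*f - 7x*g = 2y^7 - 56x^5
2 terms, deg 7.
7+2=9


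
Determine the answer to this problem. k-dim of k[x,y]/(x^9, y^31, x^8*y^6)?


k[x,y]/I, I = (x^9, y^31, x^8*y^6)
Rect: 9x31=279. Corner: (9-8)x(31-6)=25.
dim = 279-25 = 254


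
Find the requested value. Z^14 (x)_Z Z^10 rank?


rank(M(x)N) = rank(M)*rank(N)
14*10 = 140


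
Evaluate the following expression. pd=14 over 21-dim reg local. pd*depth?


pd+depth=21
depth=21-14=7
pd*depth=14*7=98


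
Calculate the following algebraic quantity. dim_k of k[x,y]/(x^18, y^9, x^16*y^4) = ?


k[x,y]/I, I = (x^18, y^9, x^16*y^4)
Rect: 18x9=162. Corner: (18-16)x(9-4)=10.
dim = 162-10 = 152


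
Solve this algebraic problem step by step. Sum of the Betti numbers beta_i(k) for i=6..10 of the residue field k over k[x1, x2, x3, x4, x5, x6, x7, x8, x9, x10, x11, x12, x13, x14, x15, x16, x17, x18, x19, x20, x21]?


Koszul resolution: beta_i(k)=C(n,i), n=21
C(21,6)=54264, C(21,7)=116280, C(21,8)=203490, C(21,9)=293930, C(21,10)=352716
Sum=1020680


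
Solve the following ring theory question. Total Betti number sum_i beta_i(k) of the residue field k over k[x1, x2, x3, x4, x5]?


Koszul resolution: beta_i(k)=C(n,i), n=5
sum_i C(5,i) = 2^5 = 32


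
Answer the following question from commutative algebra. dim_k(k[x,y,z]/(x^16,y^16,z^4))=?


Basis: x^iy^jz^k, i<16,j<16,k<4
16*16*4=1024


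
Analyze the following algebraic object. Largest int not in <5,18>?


gcd(5,18)=1 => F=ab-a-b=5*18-5-18=90-23=67


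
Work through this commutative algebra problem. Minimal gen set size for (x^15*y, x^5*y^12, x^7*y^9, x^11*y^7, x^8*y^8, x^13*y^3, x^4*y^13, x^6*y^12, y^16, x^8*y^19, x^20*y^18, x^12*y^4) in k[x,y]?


Remove redundant (divisible by others).
x^8*y^19 redundant.
x^20*y^18 redundant.
x^6*y^12 redundant.
Min: x^15*y, x^13*y^3, x^12*y^4, x^11*y^7, x^8*y^8, x^7*y^9, x^5*y^12, x^4*y^13, y^16
Count=9


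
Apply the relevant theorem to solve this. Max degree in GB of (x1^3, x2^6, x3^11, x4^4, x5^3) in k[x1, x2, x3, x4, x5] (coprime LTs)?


Pure powers, coprime LTs => already GB.
Degrees: 3, 6, 11, 4, 3
Max=11


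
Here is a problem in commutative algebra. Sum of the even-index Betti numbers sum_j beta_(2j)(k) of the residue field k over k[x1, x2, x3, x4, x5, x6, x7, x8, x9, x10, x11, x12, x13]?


Koszul resolution: beta_i(k)=C(n,i), n=13
sum_even C(13,i) = 2^(n-1) = 2^12 = 4096


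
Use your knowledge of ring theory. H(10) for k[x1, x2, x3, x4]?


C(d+n-1,n-1)=C(13,3)=286


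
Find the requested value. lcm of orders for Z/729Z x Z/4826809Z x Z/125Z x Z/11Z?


Exponent = lcm of the cyclic orders; pairwise coprime => product.
3^6*13^6*5^3*11^1=729*4826809*125*11=4838272671375


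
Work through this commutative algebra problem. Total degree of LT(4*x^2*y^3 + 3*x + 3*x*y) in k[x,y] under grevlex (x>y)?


LT: 4*x^2*y^3
deg_x=2, deg_y=3
Total=2+3=5


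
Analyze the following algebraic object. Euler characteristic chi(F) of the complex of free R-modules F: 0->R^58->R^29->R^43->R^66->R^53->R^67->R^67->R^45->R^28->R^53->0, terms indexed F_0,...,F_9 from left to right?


chi = sum (-1)^i * rank:
(-1)^0*58=58
(-1)^1*29=-29
(-1)^2*43=43
(-1)^3*66=-66
(-1)^4*53=53
(-1)^5*67=-67
(-1)^6*67=67
(-1)^7*45=-45
(-1)^8*28=28
(-1)^9*53=-53
chi=-11


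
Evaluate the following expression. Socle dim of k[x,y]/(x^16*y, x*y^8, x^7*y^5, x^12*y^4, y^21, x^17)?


Socle = ann(m) = span of standard monomials u with x*u, y*u in I (staircase corners).
Minimal generators: x^17, x^16*y, x^12*y^4, x^7*y^5, x*y^8, y^21
Corners: y^20, x^6y^7, x^11y^4, x^15y^3, x^16
Socle dim=5


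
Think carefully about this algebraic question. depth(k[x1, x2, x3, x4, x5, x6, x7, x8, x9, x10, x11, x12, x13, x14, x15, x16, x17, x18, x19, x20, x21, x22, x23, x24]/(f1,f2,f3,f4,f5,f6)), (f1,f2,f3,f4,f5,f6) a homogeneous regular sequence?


depth(R)=24
depth(R/I)=24-6=18


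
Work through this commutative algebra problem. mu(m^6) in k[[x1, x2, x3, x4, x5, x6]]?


C(n+d-1,d)=C(11,6)=462


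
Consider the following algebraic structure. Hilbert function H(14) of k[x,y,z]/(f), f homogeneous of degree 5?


C(16,2)-C(11,2)=120-55=65


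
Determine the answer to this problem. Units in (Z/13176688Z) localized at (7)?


Local ring = Z/823543Z.
phi(823543) = 7^6*(7-1) = 705894


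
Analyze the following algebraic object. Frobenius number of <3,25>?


gcd(3,25)=1 => F=ab-a-b=3*25-3-25=75-28=47


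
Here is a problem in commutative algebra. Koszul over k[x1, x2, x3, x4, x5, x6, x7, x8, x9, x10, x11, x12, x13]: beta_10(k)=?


C(n,i)=C(13,10)=286


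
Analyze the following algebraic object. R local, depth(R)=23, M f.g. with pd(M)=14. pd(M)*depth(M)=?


pd+depth=23
depth=23-14=9
pd*depth=14*9=126


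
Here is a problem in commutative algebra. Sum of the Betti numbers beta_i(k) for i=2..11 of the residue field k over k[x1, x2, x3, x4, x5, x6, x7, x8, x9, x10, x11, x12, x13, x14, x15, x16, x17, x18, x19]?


Koszul resolution: beta_i(k)=C(n,i), n=19
C(19,2)=171, C(19,3)=969, C(19,4)=3876, C(19,5)=11628, C(19,6)=27132, C(19,7)=50388, C(19,8)=75582, C(19,9)=92378, C(19,10)=92378, C(19,11)=75582
Sum=430084


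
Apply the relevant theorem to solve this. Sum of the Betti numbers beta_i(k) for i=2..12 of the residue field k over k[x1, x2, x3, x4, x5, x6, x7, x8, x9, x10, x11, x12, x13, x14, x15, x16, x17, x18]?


Koszul resolution: beta_i(k)=C(n,i), n=18
C(18,2)=153, C(18,3)=816, C(18,4)=3060, C(18,5)=8568, C(18,6)=18564, C(18,7)=31824, C(18,8)=43758, C(18,9)=48620, C(18,10)=43758, C(18,11)=31824, C(18,12)=18564
Sum=249509


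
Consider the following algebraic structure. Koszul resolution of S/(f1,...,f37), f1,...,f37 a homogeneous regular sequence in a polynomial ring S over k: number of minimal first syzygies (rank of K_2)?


Regular sequence => Koszul complex is the minimal free resolution.
Syz_1 minimally generated by Koszul relations f_i*e_j - f_j*e_i (i<j): mu(Syz_1) = beta_2 = C(m,2) = m(m-1)/2
m=37
37*36/2 = 666


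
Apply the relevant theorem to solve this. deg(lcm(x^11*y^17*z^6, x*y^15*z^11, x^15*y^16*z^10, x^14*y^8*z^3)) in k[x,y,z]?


lcm = componentwise max:
x: max(11,1,15,14)=15
y: max(17,15,16,8)=17
z: max(6,11,10,3)=11
Total=15+17+11=43


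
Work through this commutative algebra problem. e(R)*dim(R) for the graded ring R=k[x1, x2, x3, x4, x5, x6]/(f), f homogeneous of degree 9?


e(R)=deg(f)=9, dim(R)=6-1=5
e*dim=9*5=45


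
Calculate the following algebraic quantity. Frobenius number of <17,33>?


gcd(17,33)=1 => F=ab-a-b=17*33-17-33=561-50=511


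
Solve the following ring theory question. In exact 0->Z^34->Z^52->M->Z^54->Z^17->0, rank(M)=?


Alt sum=0:
(-1)^0*34 + (-1)^1*52 + (-1)^2*? + (-1)^3*54 + (-1)^4*17=0
rank(M)=55
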